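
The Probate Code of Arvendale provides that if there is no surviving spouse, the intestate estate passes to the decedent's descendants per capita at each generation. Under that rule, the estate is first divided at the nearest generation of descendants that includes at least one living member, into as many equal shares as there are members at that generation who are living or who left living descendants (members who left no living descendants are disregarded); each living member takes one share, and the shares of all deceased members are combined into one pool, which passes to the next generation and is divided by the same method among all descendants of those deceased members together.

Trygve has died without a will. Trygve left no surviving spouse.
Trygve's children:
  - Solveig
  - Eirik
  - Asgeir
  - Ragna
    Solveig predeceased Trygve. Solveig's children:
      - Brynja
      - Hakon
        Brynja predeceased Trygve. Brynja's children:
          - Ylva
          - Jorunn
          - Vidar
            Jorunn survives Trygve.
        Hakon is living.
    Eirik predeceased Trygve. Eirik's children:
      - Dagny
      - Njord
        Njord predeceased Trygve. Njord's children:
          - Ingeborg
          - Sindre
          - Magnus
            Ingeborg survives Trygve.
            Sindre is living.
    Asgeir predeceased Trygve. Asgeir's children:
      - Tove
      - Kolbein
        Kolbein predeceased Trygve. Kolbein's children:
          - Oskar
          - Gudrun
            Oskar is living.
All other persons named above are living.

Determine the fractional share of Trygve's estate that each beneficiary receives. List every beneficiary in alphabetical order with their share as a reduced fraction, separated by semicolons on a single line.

There is no surviving spouse, so the entire estate passes to Trygve's descendants per capita at each generation.
At generation 1 (Solveig, Eirik, Asgeir, Ragna) there are 4 shares of (1)/4 = 1/4 each.
Living: Ragna — each takes 1/4.
Deceased: Solveig, Eirik, and Asgeir. Their combined 3/4 is pooled and carried to generation 2.
At generation 2 (Brynja, Hakon, Dagny, Njord, Tove, Kolbein) there are 6 shares of (3/4)/6 = 1/8 each.
Living: Hakon, Dagny, and Tove — each takes 1/8.
Deceased: Brynja, Njord, and Kolbein. Their combined 3/8 is pooled and carried to generation 3.
At generation 3 (Ylva, Jorunn, Vidar, Ingeborg, Sindre, Magnus, Oskar, Gudrun) there are 8 shares of (3/8)/8 = 3/64 each.
Living: Ylva, Jorunn, Vidar, Ingeborg, Sindre, Magnus, Oskar, and Gudrun — each takes 3/64.

Dagny 1/8; Gudrun 3/64; Hakon 1/8; Ingeborg 3/64; Jorunn 3/64; Magnus 3/64; Oskar 3/64; Ragna 1/4; Sindre 3/64; Tove 1/8; Vidar 3/64; Ylva 3/64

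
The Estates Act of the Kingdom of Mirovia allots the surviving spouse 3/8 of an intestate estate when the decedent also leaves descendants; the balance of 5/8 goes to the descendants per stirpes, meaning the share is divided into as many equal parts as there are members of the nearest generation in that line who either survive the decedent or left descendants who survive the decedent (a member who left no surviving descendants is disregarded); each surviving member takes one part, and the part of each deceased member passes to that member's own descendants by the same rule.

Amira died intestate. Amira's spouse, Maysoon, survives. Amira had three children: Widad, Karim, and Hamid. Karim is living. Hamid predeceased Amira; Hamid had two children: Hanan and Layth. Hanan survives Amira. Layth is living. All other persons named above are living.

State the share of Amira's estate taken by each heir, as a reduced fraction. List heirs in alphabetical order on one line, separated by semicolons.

Maysoon, as surviving spouse, takes 3/8.
The remaining 5/8 passes to Amira's descendants per stirpes.
The 5/8 is divided into 3 equal shares of 5/24 among Widad, Karim, Hamid.
Widad is living and takes 5/24.
Karim is living and takes 5/24.
Hamid predeceased; the 5/24 allotted to Hamid's branch passes to Hamid's issue by representation.
The 5/24 is divided into 2 equal shares of 5/48 among Hanan, Layth.
Hanan is living and takes 5/48.
Layth is living and takes 5/48.

Hanan 5/48; Karim 5/24; Layth 5/48; Maysoon 3/8; Widad 5/24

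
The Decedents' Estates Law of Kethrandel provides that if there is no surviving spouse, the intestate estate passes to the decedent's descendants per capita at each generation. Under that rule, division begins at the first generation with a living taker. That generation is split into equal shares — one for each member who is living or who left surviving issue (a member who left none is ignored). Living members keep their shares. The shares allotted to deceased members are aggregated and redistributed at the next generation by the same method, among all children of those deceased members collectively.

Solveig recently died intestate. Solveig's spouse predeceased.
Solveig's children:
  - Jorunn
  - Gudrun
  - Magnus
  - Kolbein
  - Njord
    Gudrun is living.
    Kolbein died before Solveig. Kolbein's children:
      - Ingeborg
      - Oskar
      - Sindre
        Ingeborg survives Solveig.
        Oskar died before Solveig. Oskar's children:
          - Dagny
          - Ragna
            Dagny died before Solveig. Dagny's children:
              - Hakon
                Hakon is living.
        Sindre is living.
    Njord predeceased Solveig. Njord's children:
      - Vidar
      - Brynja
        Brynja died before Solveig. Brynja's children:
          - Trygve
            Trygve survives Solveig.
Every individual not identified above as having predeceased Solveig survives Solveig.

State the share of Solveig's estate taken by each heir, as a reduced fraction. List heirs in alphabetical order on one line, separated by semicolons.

Gudrun 1/5; Hakon 4/75; Ingeborg 2/25; Jorunn 1/5; Magnus 1/5; Ragna 4/75; Sindre 2/25; Trygve 4/75; Vidar 2/25

There is no surviving spouse, so the entire estate passes to Solveig's descendants per capita at each generation.
At generation 1 (Jorunn, Gudrun, Magnus, Kolbein, Njord) there are 5 shares of (1)/5 = 1/5 each.
Living: Jorunn, Gudrun, and Magnus — each takes 1/5.
Deceased: Kolbein and Njord. Their combined 2/5 is pooled and carried to generation 2.
At generation 2 (Ingeborg, Oskar, Sindre, Vidar, Brynja) there are 5 shares of (2/5)/5 = 2/25 each.
Living: Ingeborg, Sindre, and Vidar — each takes 2/25.
Deceased: Oskar and Brynja. Their combined 4/25 is pooled and carried to generation 3.
At generation 3 (Dagny, Ragna, Trygve) there are 3 shares of (4/25)/3 = 4/75 each.
Living: Ragna and Trygve — each takes 4/75.
Deceased: Dagny. That 4/75 share is carried to generation 4.
At generation 4 (Hakon) there are 1 shares of (4/75)/1 = 4/75 each.
Living: Hakon — each takes 4/75.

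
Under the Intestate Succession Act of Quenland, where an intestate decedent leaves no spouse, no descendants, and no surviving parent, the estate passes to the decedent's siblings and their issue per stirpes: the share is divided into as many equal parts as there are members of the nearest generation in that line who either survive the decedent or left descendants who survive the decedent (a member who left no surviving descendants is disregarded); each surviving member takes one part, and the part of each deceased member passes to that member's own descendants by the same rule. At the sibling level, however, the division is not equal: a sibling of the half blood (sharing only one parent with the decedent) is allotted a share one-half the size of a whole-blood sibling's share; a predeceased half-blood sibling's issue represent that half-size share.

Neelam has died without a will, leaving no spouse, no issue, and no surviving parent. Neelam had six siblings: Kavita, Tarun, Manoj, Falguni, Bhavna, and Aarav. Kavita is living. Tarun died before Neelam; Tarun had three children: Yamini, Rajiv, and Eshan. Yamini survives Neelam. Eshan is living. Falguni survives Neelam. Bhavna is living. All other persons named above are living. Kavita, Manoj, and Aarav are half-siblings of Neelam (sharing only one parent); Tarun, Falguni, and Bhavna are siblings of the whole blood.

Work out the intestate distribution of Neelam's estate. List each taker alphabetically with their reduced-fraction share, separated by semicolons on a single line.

Aarav 1/9; Bhavna 2/9; Eshan 2/27; Falguni 2/9; Kavita 1/9; Manoj 1/9; Rajiv 2/27; Yamini 2/27

No spouse, descendants, or parent survives, so the estate passes to Neelam's siblings per stirpes.
Half-blood siblings count for one-half the weight of whole-blood siblings at the initial division.
Dividing 1 in proportion to weights (total weight 9/2): Kavita (weight 1/2) → 1/9; Tarun (weight 1) → 2/9; Manoj (weight 1/2) → 1/9; Falguni (weight 1) → 2/9; Bhavna (weight 1) → 2/9; Aarav (weight 1/2) → 1/9.
Kavita is living and takes 1/9.
Tarun predeceased; the 2/9 allotted to Tarun's branch passes to Tarun's issue by representation.
The 2/9 is divided into 3 equal shares of 2/27 among Yamini, Rajiv, Eshan.
Yamini is living and takes 2/27.
Rajiv is living and takes 2/27.
Eshan is living and takes 2/27.
Manoj is living and takes 1/9.
Falguni is living and takes 2/9.
Bhavna is living and takes 2/9.
Aarav is living and takes 1/9.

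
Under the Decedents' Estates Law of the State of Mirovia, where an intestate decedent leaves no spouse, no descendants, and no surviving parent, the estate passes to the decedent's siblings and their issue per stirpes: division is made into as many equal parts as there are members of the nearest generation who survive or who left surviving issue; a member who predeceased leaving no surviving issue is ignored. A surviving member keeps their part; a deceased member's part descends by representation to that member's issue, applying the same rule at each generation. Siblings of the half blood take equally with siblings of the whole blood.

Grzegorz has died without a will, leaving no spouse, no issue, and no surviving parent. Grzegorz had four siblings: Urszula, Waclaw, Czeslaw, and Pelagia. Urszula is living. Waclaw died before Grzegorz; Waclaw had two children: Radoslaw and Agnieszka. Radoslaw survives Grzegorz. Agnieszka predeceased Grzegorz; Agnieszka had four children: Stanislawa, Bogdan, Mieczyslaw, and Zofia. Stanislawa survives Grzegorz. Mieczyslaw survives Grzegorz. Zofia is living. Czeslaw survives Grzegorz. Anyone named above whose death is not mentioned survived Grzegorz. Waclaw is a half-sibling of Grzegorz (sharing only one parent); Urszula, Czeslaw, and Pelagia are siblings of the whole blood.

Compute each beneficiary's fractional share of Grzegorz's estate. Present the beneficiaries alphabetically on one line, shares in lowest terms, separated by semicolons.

No spouse, descendants, or parent survives, so the estate passes to Grzegorz's siblings per stirpes.
Half-blood and whole-blood siblings take equally under the stated rule.
The estate is divided into 4 equal shares of 1/4 among Urszula, Waclaw, Czeslaw, Pelagia.
Urszula is living and takes 1/4.
Waclaw predeceased; the 1/4 allotted to Waclaw's branch passes to Waclaw's issue by representation.
The 1/4 is divided into 2 equal shares of 1/8 among Radoslaw, Agnieszka.
Radoslaw is living and takes 1/8.
Agnieszka predeceased; the 1/8 allotted to Agnieszka's branch passes to Agnieszka's issue by representation.
The 1/8 is divided into 4 equal shares of 1/32 among Stanislawa, Bogdan, Mieczyslaw, Zofia.
Stanislawa is living and takes 1/32.
Bogdan is living and takes 1/32.
Mieczyslaw is living and takes 1/32.
Zofia is living and takes 1/32.
Czeslaw is living and takes 1/4.
Pelagia is living and takes 1/4.

Bogdan 1/32; Czeslaw 1/4; Mieczyslaw 1/32; Pelagia 1/4; Radoslaw 1/8; Stanislawa 1/32; Urszula 1/4; Zofia 1/32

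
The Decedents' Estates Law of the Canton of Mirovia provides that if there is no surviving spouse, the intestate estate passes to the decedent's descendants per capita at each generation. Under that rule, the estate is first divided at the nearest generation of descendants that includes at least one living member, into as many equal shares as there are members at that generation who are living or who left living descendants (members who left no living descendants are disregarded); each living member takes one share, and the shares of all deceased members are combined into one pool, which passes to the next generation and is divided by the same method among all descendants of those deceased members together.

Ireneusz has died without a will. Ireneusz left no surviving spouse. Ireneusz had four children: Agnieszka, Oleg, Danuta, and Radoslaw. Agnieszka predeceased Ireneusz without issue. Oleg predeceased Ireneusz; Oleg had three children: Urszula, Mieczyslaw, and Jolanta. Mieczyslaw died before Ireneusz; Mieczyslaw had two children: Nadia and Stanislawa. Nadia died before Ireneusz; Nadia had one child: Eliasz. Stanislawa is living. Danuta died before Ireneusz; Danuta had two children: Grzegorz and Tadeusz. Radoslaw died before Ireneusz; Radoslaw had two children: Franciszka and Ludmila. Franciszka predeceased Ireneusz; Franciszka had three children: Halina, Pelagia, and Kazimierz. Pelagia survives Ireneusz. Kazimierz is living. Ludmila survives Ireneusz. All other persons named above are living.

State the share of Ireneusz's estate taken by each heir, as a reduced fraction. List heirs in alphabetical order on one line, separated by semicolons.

Eliasz 2/35; Grzegorz 1/7; Halina 2/35; Jolanta 1/7; Kazimierz 2/35; Ludmila 1/7; Pelagia 2/35; Stanislawa 2/35; Tadeusz 1/7; Urszula 1/7

There is no surviving spouse, so the entire estate passes to Ireneusz's descendants per capita at each generation.
No one at generation 1 (Oleg, Danuta, Radoslaw) is living; moving to the next generation.
At generation 2 (Urszula, Mieczyslaw, Jolanta, Grzegorz, Tadeusz, Franciszka, Ludmila) there are 7 shares of (1)/7 = 1/7 each.
Living: Urszula, Jolanta, Grzegorz, Tadeusz, and Ludmila — each takes 1/7.
Deceased: Mieczyslaw and Franciszka. Their combined 2/7 is pooled and carried to generation 3.
At generation 3 (Nadia, Stanislawa, Halina, Pelagia, Kazimierz) there are 5 shares of (2/7)/5 = 2/35 each.
Living: Stanislawa, Halina, Pelagia, and Kazimierz — each takes 2/35.
Deceased: Nadia. That 2/35 share is carried to generation 4.
At generation 4 (Eliasz) there are 1 shares of (2/35)/1 = 2/35 each.
Living: Eliasz — each takes 2/35.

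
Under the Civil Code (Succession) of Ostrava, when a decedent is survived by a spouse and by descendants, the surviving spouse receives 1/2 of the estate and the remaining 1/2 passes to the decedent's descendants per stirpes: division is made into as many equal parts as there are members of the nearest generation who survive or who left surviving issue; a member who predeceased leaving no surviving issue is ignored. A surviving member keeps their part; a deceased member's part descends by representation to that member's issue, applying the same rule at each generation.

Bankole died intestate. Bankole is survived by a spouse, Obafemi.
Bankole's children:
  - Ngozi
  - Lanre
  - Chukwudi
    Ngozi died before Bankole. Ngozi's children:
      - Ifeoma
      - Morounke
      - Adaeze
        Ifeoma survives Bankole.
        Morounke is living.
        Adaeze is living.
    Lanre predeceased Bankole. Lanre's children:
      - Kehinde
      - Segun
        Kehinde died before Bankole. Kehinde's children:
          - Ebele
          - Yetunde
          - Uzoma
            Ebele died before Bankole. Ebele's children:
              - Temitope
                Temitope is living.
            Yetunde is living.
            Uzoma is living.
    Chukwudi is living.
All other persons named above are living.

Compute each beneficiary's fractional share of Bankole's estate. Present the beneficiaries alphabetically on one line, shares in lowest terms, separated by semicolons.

Obafemi, as surviving spouse, takes 1/2.
The remaining 1/2 passes to Bankole's descendants per stirpes.
The 1/2 is divided into 3 equal shares of 1/6 among Ngozi, Lanre, Chukwudi.
Ngozi predeceased; the 1/6 allotted to Ngozi's branch passes to Ngozi's issue by representation.
The 1/6 is divided into 3 equal shares of 1/18 among Ifeoma, Morounke, Adaeze.
Ifeoma is living and takes 1/18.
Morounke is living and takes 1/18.
Adaeze is living and takes 1/18.
Lanre predeceased; the 1/6 allotted to Lanre's branch passes to Lanre's issue by representation.
The 1/6 is divided into 2 equal shares of 1/12 among Kehinde, Segun.
Kehinde predeceased; the 1/12 allotted to Kehinde's branch passes to Kehinde's issue by representation.
The 1/12 is divided into 3 equal shares of 1/36 among Ebele, Yetunde, Uzoma.
Ebele predeceased; the 1/36 allotted to Ebele's branch passes to Ebele's issue by representation.
Temitope is the sole taker at this level and receives the full 1/36.
Yetunde is living and takes 1/36.
Uzoma is living and takes 1/36.
Segun is living and takes 1/12.
Chukwudi is living and takes 1/6.

Adaeze 1/18; Chukwudi 1/6; Ifeoma 1/18; Morounke 1/18; Obafemi 1/2; Segun 1/12; Temitope 1/36; Uzoma 1/36; Yetunde 1/36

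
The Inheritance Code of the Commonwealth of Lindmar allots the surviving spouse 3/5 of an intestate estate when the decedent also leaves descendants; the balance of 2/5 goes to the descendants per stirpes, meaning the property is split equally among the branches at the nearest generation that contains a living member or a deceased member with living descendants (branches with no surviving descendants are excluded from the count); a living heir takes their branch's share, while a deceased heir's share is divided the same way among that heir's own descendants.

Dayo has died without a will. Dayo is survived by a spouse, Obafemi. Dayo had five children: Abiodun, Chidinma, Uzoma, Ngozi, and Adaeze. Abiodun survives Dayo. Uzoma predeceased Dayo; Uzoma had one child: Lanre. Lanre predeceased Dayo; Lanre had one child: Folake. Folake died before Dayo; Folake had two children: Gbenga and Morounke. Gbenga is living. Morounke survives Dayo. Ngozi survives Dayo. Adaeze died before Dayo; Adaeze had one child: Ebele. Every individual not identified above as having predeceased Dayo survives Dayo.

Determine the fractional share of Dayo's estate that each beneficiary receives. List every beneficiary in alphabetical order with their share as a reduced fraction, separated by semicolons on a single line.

Abiodun 2/25; Chidinma 2/25; Ebele 2/25; Gbenga 1/25; Morounke 1/25; Ngozi 2/25; Obafemi 3/5

Obafemi, as surviving spouse, takes 3/5.
The remaining 2/5 passes to Dayo's descendants per stirpes.
The 2/5 is divided into 5 equal shares of 2/25 among Abiodun, Chidinma, Uzoma, Ngozi, Adaeze.
Abiodun is living and takes 2/25.
Chidinma is living and takes 2/25.
Uzoma predeceased; the 2/25 allotted to Uzoma's branch passes to Uzoma's issue by representation.
Lanre's line is the sole branch at this level, so the full 2/25 passes to Lanre's issue by representation.
Folake's line is the sole branch at this level, so the full 2/25 passes to Folake's issue by representation.
The 2/25 is divided into 2 equal shares of 1/25 among Gbenga, Morounke.
Gbenga is living and takes 1/25.
Morounke is living and takes 1/25.
Ngozi is living and takes 2/25.
Adaeze predeceased; the 2/25 allotted to Adaeze's branch passes to Adaeze's issue by representation.
Ebele is the sole taker at this level and receives the full 2/25.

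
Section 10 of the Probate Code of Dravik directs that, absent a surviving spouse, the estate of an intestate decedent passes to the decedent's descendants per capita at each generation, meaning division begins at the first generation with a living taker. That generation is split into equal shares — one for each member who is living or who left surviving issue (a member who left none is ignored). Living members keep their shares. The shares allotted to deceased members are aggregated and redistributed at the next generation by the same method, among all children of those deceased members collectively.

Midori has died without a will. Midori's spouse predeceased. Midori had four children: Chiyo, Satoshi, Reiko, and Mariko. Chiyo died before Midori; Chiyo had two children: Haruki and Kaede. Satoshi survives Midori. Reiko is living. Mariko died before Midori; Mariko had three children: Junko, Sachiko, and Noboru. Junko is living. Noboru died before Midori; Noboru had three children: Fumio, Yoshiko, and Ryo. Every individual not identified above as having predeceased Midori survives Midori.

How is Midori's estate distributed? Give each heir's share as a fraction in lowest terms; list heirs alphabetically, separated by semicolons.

There is no surviving spouse, so the entire estate passes to Midori's descendants per capita at each generation.
At generation 1 (Chiyo, Satoshi, Reiko, Mariko) there are 4 shares of (1)/4 = 1/4 each.
Living: Satoshi and Reiko — each takes 1/4.
Deceased: Chiyo and Mariko. Their combined 1/2 is pooled and carried to generation 2.
At generation 2 (Haruki, Kaede, Junko, Sachiko, Noboru) there are 5 shares of (1/2)/5 = 1/10 each.
Living: Haruki, Kaede, Junko, and Sachiko — each takes 1/10.
Deceased: Noboru. That 1/10 share is carried to generation 3.
At generation 3 (Fumio, Yoshiko, Ryo) there are 3 shares of (1/10)/3 = 1/30 each.
Living: Fumio, Yoshiko, and Ryo — each takes 1/30.

Fumio 1/30; Haruki 1/10; Junko 1/10; Kaede 1/10; Reiko 1/4; Ryo 1/30; Sachiko 1/10; Satoshi 1/4; Yoshiko 1/30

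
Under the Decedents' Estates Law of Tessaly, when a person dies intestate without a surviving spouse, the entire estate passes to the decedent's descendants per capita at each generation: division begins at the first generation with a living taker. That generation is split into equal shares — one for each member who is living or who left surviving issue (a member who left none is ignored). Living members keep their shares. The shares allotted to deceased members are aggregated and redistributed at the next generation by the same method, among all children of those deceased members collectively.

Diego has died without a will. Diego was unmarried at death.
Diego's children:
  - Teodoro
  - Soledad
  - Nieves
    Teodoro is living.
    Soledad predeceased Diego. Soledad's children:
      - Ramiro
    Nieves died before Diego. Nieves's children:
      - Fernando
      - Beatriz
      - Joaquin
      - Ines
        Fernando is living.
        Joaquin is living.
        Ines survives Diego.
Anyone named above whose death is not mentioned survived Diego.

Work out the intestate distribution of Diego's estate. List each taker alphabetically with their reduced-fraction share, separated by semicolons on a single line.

There is no surviving spouse, so the entire estate passes to Diego's descendants per capita at each generation.
At generation 1 (Teodoro, Soledad, Nieves) there are 3 shares of (1)/3 = 1/3 each.
Living: Teodoro — each takes 1/3.
Deceased: Soledad and Nieves. Their combined 2/3 is pooled and carried to generation 2.
At generation 2 (Ramiro, Fernando, Beatriz, Joaquin, Ines) there are 5 shares of (2/3)/5 = 2/15 each.
Living: Ramiro, Fernando, Beatriz, Joaquin, and Ines — each takes 2/15.

Beatriz 2/15; Fernando 2/15; Ines 2/15; Joaquin 2/15; Ramiro 2/15; Teodoro 1/3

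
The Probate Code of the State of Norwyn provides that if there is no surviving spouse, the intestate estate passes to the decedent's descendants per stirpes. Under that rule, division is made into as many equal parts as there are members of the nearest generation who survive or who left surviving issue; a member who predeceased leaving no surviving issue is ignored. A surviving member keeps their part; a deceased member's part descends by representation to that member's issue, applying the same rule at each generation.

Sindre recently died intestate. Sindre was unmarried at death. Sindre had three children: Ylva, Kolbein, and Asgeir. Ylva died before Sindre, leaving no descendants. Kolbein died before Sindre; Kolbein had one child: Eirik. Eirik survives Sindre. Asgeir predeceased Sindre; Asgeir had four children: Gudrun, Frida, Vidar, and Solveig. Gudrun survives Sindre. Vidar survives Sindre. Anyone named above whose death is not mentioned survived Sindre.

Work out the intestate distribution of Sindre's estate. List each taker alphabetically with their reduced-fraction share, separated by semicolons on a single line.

Eirik 1/2; Frida 1/8; Gudrun 1/8; Solveig 1/8; Vidar 1/8

There is no surviving spouse, so the entire estate passes to Sindre's descendants per stirpes.
Ylva left no surviving issue, so that branch lapses and is disregarded.
The estate is divided into 2 equal shares of 1/2 among Kolbein, Asgeir.
Kolbein predeceased; the 1/2 allotted to Kolbein's branch passes to Kolbein's issue by representation.
Eirik is the sole taker at this level and receives the full 1/2.
Asgeir predeceased; the 1/2 allotted to Asgeir's branch passes to Asgeir's issue by representation.
The 1/2 is divided into 4 equal shares of 1/8 among Gudrun, Frida, Vidar, Solveig.
Gudrun is living and takes 1/8.
Frida is living and takes 1/8.
Vidar is living and takes 1/8.
Solveig is living and takes 1/8.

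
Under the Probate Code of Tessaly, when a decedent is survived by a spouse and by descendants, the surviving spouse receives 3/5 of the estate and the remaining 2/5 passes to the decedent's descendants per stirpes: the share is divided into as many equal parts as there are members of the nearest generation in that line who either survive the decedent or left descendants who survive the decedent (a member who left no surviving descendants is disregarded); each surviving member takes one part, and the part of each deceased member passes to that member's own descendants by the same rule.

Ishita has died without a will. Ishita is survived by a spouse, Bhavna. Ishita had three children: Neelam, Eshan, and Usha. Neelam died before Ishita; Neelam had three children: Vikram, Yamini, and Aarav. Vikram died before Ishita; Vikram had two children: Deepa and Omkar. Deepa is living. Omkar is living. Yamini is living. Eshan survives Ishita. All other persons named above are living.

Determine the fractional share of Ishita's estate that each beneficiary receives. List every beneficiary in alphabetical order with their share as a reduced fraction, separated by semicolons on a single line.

Bhavna, as surviving spouse, takes 3/5.
The remaining 2/5 passes to Ishita's descendants per stirpes.
The 2/5 is divided into 3 equal shares of 2/15 among Neelam, Eshan, Usha.
Neelam predeceased; the 2/15 allotted to Neelam's branch passes to Neelam's issue by representation.
The 2/15 is divided into 3 equal shares of 2/45 among Vikram, Yamini, Aarav.
Vikram predeceased; the 2/45 allotted to Vikram's branch passes to Vikram's issue by representation.
The 2/45 is divided into 2 equal shares of 1/45 among Deepa, Omkar.
Deepa is living and takes 1/45.
Omkar is living and takes 1/45.
Yamini is living and takes 2/45.
Aarav is living and takes 2/45.
Eshan is living and takes 2/15.
Usha is living and takes 2/15.

Aarav 2/45; Bhavna 3/5; Deepa 1/45; Eshan 2/15; Omkar 1/45; Usha 2/15; Yamini 2/45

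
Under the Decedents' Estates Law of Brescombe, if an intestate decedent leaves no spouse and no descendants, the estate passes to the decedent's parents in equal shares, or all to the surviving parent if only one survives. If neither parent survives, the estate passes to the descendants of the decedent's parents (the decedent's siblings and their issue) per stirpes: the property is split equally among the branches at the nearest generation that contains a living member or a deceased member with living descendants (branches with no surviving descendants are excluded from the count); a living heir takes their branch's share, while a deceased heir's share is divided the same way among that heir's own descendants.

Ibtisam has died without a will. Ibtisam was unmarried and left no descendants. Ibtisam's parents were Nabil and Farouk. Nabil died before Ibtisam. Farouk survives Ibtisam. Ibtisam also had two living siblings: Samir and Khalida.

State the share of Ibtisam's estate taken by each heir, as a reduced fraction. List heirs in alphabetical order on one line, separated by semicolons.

Only one parent, Farouk, survives, so Farouk takes the entire estate. The siblings take nothing because a surviving parent has priority.

Farouk 1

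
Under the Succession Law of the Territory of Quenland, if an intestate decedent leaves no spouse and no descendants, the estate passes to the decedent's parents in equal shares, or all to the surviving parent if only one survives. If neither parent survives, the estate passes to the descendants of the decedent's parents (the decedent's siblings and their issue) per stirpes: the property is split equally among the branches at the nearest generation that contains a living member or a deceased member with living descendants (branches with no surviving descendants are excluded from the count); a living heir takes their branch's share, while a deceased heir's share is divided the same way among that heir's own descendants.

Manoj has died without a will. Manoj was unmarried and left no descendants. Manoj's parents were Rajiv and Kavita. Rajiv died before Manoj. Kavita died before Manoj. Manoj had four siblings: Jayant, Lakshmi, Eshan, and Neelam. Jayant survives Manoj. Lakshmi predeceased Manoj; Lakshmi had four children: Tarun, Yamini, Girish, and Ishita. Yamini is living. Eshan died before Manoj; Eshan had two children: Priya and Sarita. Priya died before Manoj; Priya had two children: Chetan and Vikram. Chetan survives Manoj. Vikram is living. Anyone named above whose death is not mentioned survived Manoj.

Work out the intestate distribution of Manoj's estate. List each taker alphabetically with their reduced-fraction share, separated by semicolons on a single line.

Chetan 1/16; Girish 1/16; Ishita 1/16; Jayant 1/4; Neelam 1/4; Sarita 1/8; Tarun 1/16; Vikram 1/16; Yamini 1/16

Neither parent survives and there are no descendants, so the estate passes to Manoj's siblings and their issue per stirpes.
The estate is divided into 4 equal shares of 1/4 among Jayant, Lakshmi, Eshan, Neelam.
Jayant is living and takes 1/4.
Lakshmi predeceased; the 1/4 allotted to Lakshmi's branch passes to Lakshmi's issue by representation.
The 1/4 is divided into 4 equal shares of 1/16 among Tarun, Yamini, Girish, Ishita.
Tarun is living and takes 1/16.
Yamini is living and takes 1/16.
Girish is living and takes 1/16.
Ishita is living and takes 1/16.
Eshan predeceased; the 1/4 allotted to Eshan's branch passes to Eshan's issue by representation.
The 1/4 is divided into 2 equal shares of 1/8 among Priya, Sarita.
Priya predeceased; the 1/8 allotted to Priya's branch passes to Priya's issue by representation.
The 1/8 is divided into 2 equal shares of 1/16 among Chetan, Vikram.
Chetan is living and takes 1/16.
Vikram is living and takes 1/16.
Sarita is living and takes 1/8.
Neelam is living and takes 1/4.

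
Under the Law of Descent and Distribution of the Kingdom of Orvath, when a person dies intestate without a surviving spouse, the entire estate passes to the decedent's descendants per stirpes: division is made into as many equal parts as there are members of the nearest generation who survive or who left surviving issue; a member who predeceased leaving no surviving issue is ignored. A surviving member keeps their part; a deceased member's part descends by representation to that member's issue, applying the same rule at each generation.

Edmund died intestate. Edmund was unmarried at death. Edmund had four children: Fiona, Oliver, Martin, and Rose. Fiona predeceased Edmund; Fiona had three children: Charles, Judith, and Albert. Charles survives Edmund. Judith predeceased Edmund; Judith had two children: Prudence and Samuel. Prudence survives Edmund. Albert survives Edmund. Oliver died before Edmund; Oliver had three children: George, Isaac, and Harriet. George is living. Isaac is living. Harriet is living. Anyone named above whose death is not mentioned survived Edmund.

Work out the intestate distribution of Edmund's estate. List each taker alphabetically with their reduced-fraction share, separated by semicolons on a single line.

There is no surviving spouse, so the entire estate passes to Edmund's descendants per stirpes.
The estate is divided into 4 equal shares of 1/4 among Fiona, Oliver, Martin, Rose.
Fiona predeceased; the 1/4 allotted to Fiona's branch passes to Fiona's issue by representation.
The 1/4 is divided into 3 equal shares of 1/12 among Charles, Judith, Albert.
Charles is living and takes 1/12.
Judith predeceased; the 1/12 allotted to Judith's branch passes to Judith's issue by representation.
The 1/12 is divided into 2 equal shares of 1/24 among Prudence, Samuel.
Prudence is living and takes 1/24.
Samuel is living and takes 1/24.
Albert is living and takes 1/12.
Oliver predeceased; the 1/4 allotted to Oliver's branch passes to Oliver's issue by representation.
The 1/4 is divided into 3 equal shares of 1/12 among George, Isaac, Harriet.
George is living and takes 1/12.
Isaac is living and takes 1/12.
Harriet is living and takes 1/12.
Martin is living and takes 1/4.
Rose is living and takes 1/4.

Albert 1/12; Charles 1/12; George 1/12; Harriet 1/12; Isaac 1/12; Martin 1/4; Prudence 1/24; Rose 1/4; Samuel 1/24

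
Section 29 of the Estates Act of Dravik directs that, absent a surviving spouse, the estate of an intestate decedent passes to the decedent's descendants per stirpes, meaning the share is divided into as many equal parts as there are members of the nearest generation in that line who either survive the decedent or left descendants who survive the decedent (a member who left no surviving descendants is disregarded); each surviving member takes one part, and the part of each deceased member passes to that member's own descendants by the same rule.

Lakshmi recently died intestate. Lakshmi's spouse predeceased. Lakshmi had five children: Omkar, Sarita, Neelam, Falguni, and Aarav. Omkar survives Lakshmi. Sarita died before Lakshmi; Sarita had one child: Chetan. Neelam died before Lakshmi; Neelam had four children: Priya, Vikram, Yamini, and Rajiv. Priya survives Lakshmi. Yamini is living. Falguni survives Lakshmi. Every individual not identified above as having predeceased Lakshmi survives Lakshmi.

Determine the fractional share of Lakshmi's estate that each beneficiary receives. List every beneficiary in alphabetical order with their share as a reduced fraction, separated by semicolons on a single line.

Aarav 1/5; Chetan 1/5; Falguni 1/5; Omkar 1/5; Priya 1/20; Rajiv 1/20; Vikram 1/20; Yamini 1/20

There is no surviving spouse, so the entire estate passes to Lakshmi's descendants per stirpes.
The estate is divided into 5 equal shares of 1/5 among Omkar, Sarita, Neelam, Falguni, Aarav.
Omkar is living and takes 1/5.
Sarita predeceased; the 1/5 allotted to Sarita's branch passes to Sarita's issue by representation.
Chetan is the sole taker at this level and receives the full 1/5.
Neelam predeceased; the 1/5 allotted to Neelam's branch passes to Neelam's issue by representation.
The 1/5 is divided into 4 equal shares of 1/20 among Priya, Vikram, Yamini, Rajiv.
Priya is living and takes 1/20.
Vikram is living and takes 1/20.
Yamini is living and takes 1/20.
Rajiv is living and takes 1/20.
Falguni is living and takes 1/5.
Aarav is living and takes 1/5.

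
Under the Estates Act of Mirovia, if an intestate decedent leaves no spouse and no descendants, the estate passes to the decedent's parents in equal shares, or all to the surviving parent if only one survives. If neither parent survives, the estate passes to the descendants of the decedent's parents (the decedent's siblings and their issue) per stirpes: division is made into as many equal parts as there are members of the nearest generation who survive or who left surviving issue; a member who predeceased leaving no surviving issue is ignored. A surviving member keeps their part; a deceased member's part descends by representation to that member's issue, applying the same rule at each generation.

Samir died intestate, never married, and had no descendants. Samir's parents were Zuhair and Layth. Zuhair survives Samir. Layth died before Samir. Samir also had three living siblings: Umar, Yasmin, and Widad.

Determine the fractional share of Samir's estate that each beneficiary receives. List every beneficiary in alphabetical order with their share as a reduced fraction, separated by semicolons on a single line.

Only one parent, Zuhair, survives, so Zuhair takes the entire estate. The siblings take nothing because a surviving parent has priority.

Zuhair 1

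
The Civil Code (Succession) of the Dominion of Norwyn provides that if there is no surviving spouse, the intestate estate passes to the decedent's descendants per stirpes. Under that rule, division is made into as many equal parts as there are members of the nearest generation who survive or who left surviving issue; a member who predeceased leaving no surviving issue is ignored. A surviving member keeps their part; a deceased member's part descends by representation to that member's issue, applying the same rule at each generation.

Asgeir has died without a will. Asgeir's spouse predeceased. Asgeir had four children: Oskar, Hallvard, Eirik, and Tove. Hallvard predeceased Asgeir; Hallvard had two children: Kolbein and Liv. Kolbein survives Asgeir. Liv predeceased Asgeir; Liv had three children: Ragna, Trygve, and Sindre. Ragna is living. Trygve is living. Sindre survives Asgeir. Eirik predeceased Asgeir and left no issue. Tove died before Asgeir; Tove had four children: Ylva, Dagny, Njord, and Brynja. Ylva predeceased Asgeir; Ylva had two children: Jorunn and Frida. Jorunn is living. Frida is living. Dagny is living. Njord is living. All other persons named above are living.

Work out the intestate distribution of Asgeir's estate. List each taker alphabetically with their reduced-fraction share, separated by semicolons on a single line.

There is no surviving spouse, so the entire estate passes to Asgeir's descendants per stirpes.
Eirik left no surviving issue, so that branch lapses and is disregarded.
The estate is divided into 3 equal shares of 1/3 among Oskar, Hallvard, Tove.
Oskar is living and takes 1/3.
Hallvard predeceased; the 1/3 allotted to Hallvard's branch passes to Hallvard's issue by representation.
The 1/3 is divided into 2 equal shares of 1/6 among Kolbein, Liv.
Kolbein is living and takes 1/6.
Liv predeceased; the 1/6 allotted to Liv's branch passes to Liv's issue by representation.
The 1/6 is divided into 3 equal shares of 1/18 among Ragna, Trygve, Sindre.
Ragna is living and takes 1/18.
Trygve is living and takes 1/18.
Sindre is living and takes 1/18.
Tove predeceased; the 1/3 allotted to Tove's branch passes to Tove's issue by representation.
The 1/3 is divided into 4 equal shares of 1/12 among Ylva, Dagny, Njord, Brynja.
Ylva predeceased; the 1/12 allotted to Ylva's branch passes to Ylva's issue by representation.
The 1/12 is divided into 2 equal shares of 1/24 among Jorunn, Frida.
Jorunn is living and takes 1/24.
Frida is living and takes 1/24.
Dagny is living and takes 1/12.
Njord is living and takes 1/12.
Brynja is living and takes 1/12.

Brynja 1/12; Dagny 1/12; Frida 1/24; Jorunn 1/24; Kolbein 1/6; Njord 1/12; Oskar 1/3; Ragna 1/18; Sindre 1/18; Trygve 1/18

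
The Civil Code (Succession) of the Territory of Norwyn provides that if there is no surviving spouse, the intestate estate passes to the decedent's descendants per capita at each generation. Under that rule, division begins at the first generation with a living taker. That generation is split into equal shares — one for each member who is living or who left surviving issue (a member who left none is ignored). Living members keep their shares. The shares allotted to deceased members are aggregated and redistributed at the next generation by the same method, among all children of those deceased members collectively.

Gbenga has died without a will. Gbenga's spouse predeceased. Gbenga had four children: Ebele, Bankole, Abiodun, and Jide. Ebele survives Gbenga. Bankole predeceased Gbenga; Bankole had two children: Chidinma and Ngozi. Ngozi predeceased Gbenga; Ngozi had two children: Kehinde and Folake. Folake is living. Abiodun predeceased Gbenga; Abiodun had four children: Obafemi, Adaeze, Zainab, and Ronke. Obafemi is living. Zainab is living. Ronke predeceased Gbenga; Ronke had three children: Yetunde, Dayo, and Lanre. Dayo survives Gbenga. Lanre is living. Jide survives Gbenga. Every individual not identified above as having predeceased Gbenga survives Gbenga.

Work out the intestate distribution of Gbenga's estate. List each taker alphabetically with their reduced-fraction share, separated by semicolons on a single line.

There is no surviving spouse, so the entire estate passes to Gbenga's descendants per capita at each generation.
At generation 1 (Ebele, Bankole, Abiodun, Jide) there are 4 shares of (1)/4 = 1/4 each.
Living: Ebele and Jide — each takes 1/4.
Deceased: Bankole and Abiodun. Their combined 1/2 is pooled and carried to generation 2.
At generation 2 (Chidinma, Ngozi, Obafemi, Adaeze, Zainab, Ronke) there are 6 shares of (1/2)/6 = 1/12 each.
Living: Chidinma, Obafemi, Adaeze, and Zainab — each takes 1/12.
Deceased: Ngozi and Ronke. Their combined 1/6 is pooled and carried to generation 3.
At generation 3 (Kehinde, Folake, Yetunde, Dayo, Lanre) there are 5 shares of (1/6)/5 = 1/30 each.
Living: Kehinde, Folake, Yetunde, Dayo, and Lanre — each takes 1/30.

Adaeze 1/12; Chidinma 1/12; Dayo 1/30; Ebele 1/4; Folake 1/30; Jide 1/4; Kehinde 1/30; Lanre 1/30; Obafemi 1/12; Yetunde 1/30; Zainab 1/12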